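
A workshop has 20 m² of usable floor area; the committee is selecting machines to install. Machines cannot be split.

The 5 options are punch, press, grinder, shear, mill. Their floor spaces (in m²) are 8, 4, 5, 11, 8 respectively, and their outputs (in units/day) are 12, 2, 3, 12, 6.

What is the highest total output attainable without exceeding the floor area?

24

Allowing fractional choices, the relaxed optimum would be about 24.8, but machines are indivisible.
punch + press + mill: floor space 8 + 4 + 8 = 20 ≤ 20, output 12 + 2 + 6 = 20.
punch + shear: floor space 8 + 11 = 19 ≤ 20, output 12 + 12 = 24.
punch + mill: floor space 8 + 8 = 16 ≤ 20, output 12 + 6 = 18.
Best is punch and shear with total output 24.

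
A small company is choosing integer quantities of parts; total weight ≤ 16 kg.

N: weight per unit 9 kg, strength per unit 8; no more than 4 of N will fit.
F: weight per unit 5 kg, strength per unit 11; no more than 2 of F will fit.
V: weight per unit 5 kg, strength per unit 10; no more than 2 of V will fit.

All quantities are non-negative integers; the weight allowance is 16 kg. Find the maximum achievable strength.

F has the best ratio (11/5); taking only F gives at most 2×11 = 22 (stopped by the supply cap of 2).
Mixing does better — 2×F and 1×V: weight 15 ≤ 16, strength 2·11 + 1·10 = 32.

32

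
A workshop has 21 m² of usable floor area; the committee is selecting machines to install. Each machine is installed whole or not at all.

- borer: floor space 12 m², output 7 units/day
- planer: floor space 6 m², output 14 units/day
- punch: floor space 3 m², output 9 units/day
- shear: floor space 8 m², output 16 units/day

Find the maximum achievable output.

39

Treat it as a binary knapsack problem.
Allowing fractional choices, the relaxed optimum would be about 41.3, but machines are indivisible.
borer + planer + punch: floor space 12 + 6 + 3 = 21 ≤ 21, output 7 + 14 + 9 = 30.
planer + punch + shear: floor space 6 + 3 + 8 = 17 ≤ 21, output 14 + 9 + 16 = 39.
planer + shear: floor space 6 + 8 = 14 ≤ 21, output 14 + 16 = 30.
Best is planer, punch, and shear with total output 39.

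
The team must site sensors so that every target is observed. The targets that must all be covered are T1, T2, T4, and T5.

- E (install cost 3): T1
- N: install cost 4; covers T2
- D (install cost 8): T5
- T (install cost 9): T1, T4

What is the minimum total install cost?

21

The greedy cost-per-new-target heuristic would pick E, N, D, and T for 24, but a cheaper cover exists.
Choose N, D, and T: together they cover T1, T2, T4, T5 — every target.
Total install cost: 4 + 8 + 9 = 21.
No cover costs less than 21.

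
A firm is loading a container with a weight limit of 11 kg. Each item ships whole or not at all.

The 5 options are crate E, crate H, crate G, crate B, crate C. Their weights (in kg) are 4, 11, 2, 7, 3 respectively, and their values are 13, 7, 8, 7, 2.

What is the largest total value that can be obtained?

23

Treat it as a binary knapsack problem.
Take crate E, crate G, and crate C: weight 4 + 2 + 3 = 9 ≤ 11, value 13 + 8 + 2 = 23.
No other feasible combination does better.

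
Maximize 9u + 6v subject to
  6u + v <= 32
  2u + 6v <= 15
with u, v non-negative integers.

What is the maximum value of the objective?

45

The continuous relaxation peaks at (5.21, 0.765) with value 51.44; rounding to a feasible lattice point costs some objective.
(u,v)=(5,0): 6·5+1·0=30≤32, 2·5+6·0=10≤15, objective 45.
(u,v)=(4,1): 6·4+1·1=25≤32, 2·4+6·1=14≤15, objective 42.
(u,v)=(4,0): 6·4+1·0=24≤32, 2·4+6·0=8≤15, objective 36.
No feasible integer point exceeds 45.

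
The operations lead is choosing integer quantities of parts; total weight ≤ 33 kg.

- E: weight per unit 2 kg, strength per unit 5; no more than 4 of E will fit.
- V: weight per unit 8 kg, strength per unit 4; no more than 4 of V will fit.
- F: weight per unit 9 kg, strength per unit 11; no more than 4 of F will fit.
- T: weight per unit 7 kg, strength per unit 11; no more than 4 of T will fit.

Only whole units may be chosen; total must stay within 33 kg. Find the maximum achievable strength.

4×E and 3×T: weight 29 ≤ 33, strength 4·5 + 3·11 = 53.
2×E and 4×T: weight 32 ≤ 33, strength 2·5 + 4·11 = 54.
Best is 54.

54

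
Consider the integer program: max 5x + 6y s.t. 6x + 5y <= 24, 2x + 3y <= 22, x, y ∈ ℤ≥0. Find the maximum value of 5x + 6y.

(x,y)=(0,4): 6·0+5·4=20≤24, 2·0+3·4=12≤22, objective 24.
(x,y)=(1,3): 6·1+5·3=21≤24, 2·1+3·3=11≤22, objective 23.
(x,y)=(0,3): 6·0+5·3=15≤24, 2·0+3·3=9≤22, objective 18.
The best lattice point is (0,4), giving 24.

24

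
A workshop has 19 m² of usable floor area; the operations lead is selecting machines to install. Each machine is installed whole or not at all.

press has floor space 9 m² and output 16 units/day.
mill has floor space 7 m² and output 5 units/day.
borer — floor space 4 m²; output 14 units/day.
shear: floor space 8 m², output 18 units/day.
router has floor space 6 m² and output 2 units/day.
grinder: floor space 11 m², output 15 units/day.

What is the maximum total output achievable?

Allowing fractional choices, the relaxed optimum would be about 44.4, but machines are indivisible.
mill + borer + shear: floor space 7 + 4 + 8 = 19 ≤ 19, output 5 + 14 + 18 = 37.
press + shear: floor space 9 + 8 = 17 ≤ 19, output 16 + 18 = 34.
borer + shear + router: floor space 4 + 8 + 6 = 18 ≤ 19, output 14 + 18 + 2 = 34.
Best is mill, borer, and shear with total output 37.

37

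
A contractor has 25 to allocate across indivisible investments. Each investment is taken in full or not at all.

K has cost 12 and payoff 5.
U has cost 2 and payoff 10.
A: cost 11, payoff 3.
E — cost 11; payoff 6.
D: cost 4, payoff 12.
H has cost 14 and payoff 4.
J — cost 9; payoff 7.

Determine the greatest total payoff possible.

K + U + D: cost 12 + 2 + 4 = 18 ≤ 25, payoff 5 + 10 + 12 = 27.
U + E + D: cost 2 + 11 + 4 = 17 ≤ 25, payoff 10 + 6 + 12 = 28.
U + D + J: cost 2 + 4 + 9 = 15 ≤ 25, payoff 10 + 12 + 7 = 29.
Best is U, D, and J with total payoff 29.

29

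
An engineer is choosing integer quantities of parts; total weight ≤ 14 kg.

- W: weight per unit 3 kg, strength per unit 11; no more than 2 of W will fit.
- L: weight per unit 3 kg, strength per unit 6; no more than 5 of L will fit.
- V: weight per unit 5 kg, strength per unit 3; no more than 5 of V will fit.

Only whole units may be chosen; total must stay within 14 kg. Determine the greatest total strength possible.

Take 2×W and 2×L: weight 12 ≤ 14, strength 2·11 + 2·6 = 34.
W has the best ratio (11/3) and is taken to its limit of 2; remaining capacity is filled optimally with the others.

34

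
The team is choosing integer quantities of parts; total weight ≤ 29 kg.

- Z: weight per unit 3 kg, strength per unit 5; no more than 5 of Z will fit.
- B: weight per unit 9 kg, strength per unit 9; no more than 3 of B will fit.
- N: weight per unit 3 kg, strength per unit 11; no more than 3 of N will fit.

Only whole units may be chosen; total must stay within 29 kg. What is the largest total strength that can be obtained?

58

Take 5×Z and 3×N: weight 24 ≤ 29, strength 5·5 + 3·11 = 58.
N has the best ratio (11/3) and is taken to its limit of 3; remaining capacity is filled optimally with the others.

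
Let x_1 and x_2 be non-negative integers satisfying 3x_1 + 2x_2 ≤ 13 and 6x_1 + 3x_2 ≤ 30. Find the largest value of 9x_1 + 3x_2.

36

Relaxing integrality, the LP optimum is 39.00 at (x_1,x_2) = (4.33, 0), which is not an integer point.
(x_1,x_2)=(4,0) is feasible, giving 36.
(x_1,x_2)=(3,1) is feasible, giving 30.
The best lattice point is (4,0), giving 36.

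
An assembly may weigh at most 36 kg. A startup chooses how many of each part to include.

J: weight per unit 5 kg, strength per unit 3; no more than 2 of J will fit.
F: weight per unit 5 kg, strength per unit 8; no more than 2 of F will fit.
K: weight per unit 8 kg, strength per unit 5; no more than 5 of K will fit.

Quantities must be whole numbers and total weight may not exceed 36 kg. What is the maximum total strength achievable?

32

2×F and 3×K: weight 34 ≤ 36, strength 2·8 + 3·5 = 31.
2×J, 2×F, and 2×K: weight 36 ≤ 36, strength 2·3 + 2·8 + 2·5 = 32.
Best is 32.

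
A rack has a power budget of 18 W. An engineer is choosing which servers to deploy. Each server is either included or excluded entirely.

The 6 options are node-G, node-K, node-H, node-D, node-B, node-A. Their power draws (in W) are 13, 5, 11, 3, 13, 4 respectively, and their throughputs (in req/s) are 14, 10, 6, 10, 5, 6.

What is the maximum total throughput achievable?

node-K + node-D + node-A: power draw 5 + 3 + 4 = 12 ≤ 18, throughput 10 + 10 + 6 = 26.
node-G + node-D: power draw 13 + 3 = 16 ≤ 18, throughput 14 + 10 = 24.
node-G + node-K: power draw 13 + 5 = 18 ≤ 18, throughput 14 + 10 = 24.
Best is node-K, node-D, and node-A with total throughput 26.

26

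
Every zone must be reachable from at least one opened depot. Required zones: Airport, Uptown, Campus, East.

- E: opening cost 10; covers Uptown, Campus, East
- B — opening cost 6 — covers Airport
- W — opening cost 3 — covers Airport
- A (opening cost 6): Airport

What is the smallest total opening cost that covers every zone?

Choose E and W: together they cover Airport, Uptown, Campus, East — every zone.
Total opening cost: 10 + 3 = 13.
No cover costs less than 13.

13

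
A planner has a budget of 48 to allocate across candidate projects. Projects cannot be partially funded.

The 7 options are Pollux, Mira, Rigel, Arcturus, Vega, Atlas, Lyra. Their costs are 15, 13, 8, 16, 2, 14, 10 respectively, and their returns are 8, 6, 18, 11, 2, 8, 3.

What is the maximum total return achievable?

Allowing fractional choices, the relaxed optimum would be about 43.3, but projects are indivisible.
Pollux + Rigel + Arcturus + Vega: cost 15 + 8 + 16 + 2 = 41 ≤ 48, return 8 + 18 + 11 + 2 = 39.
Rigel + Arcturus + Atlas + Lyra: cost 8 + 16 + 14 + 10 = 48 ≤ 48, return 18 + 11 + 8 + 3 = 40.
Rigel + Arcturus + Vega + Atlas: cost 8 + 16 + 2 + 14 = 40 ≤ 48, return 18 + 11 + 2 + 8 = 39.
Best is Rigel, Arcturus, Atlas, and Lyra with total return 40.

40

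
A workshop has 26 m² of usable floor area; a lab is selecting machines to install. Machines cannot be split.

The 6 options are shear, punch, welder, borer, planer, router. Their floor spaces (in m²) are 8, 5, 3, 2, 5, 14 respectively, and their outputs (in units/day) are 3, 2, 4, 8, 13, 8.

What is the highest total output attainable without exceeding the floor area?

Treat it as a binary knapsack problem.
Take welder, borer, planer, and router: floor space 3 + 2 + 5 + 14 = 24 ≤ 26, output 4 + 8 + 13 + 8 = 33.
No other feasible combination does better.

33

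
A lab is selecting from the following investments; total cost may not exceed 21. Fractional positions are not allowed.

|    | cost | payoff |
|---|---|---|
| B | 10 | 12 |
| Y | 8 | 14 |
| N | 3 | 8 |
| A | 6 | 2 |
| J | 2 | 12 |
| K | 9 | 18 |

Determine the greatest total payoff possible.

This is a 0-1 knapsack instance.
Allowing fractional choices, the relaxed optimum would be about 50.2, but investments are indivisible.
B + J + K: cost 10 + 2 + 9 = 21 ≤ 21, payoff 12 + 12 + 18 = 42.
Y + J + K: cost 8 + 2 + 9 = 19 ≤ 21, payoff 14 + 12 + 18 = 44.
Best is Y, J, and K with total payoff 44.

44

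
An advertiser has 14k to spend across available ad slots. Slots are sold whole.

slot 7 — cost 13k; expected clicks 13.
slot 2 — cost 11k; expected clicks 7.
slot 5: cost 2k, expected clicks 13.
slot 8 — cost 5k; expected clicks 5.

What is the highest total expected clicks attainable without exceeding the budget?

Allowing fractional choices, the relaxed optimum would be about 25.0, but ad slots are indivisible.
slot 5: cost 2 ≤ 14, expected clicks 13.
slot 2 + slot 5: cost 11 + 2 = 13 ≤ 14, expected clicks 7 + 13 = 20.
slot 5 + slot 8: cost 2 + 5 = 7 ≤ 14, expected clicks 13 + 5 = 18.
Best is slot 2 and slot 5 with total expected clicks 20.

20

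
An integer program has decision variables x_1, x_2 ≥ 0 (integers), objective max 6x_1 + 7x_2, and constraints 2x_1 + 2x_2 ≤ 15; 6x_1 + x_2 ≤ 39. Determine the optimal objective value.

Relaxing integrality, the LP optimum is 52.50 at (x_1,x_2) = (0, 7.5), which is not an integer point.
(x_1,x_2)=(0,7): 2·0+2·7=14≤15, 6·0+1·7=7≤39, objective 49.
(x_1,x_2)=(1,6): 2·1+2·6=14≤15, 6·1+1·6=12≤39, objective 48.
(x_1,x_2)=(0,6): 2·0+2·6=12≤15, 6·0+1·6=6≤39, objective 42.
No feasible integer point exceeds 49.

49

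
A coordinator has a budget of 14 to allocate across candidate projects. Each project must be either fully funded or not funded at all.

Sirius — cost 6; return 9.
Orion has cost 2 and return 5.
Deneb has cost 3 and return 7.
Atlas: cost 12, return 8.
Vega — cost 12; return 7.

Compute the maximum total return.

21

Take Sirius, Orion, and Deneb: cost 6 + 2 + 3 = 11 ≤ 14, return 9 + 5 + 7 = 21.
No other feasible combination does better.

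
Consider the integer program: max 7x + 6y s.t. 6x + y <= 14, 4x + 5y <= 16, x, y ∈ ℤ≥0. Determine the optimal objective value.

The continuous relaxation peaks at (2.08, 1.54) with value 23.77; rounding to a feasible lattice point costs some objective.
(x,y)=(2,1): 6·2+1·1=13≤14, 4·2+5·1=13≤16, objective 20.
(x,y)=(1,2): 6·1+1·2=8≤14, 4·1+5·2=14≤16, objective 19.
(x,y)=(2,0): 6·2+1·0=12≤14, 4·2+5·0=8≤16, objective 14.
No feasible integer point exceeds 20.

20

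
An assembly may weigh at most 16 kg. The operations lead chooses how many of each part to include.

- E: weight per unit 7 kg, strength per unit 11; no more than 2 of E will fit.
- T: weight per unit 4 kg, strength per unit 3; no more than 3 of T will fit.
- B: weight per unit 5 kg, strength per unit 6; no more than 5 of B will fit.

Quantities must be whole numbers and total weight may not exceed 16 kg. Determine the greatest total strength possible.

This is a bounded integer knapsack.
E has the best ratio (11/7); taking only E gives at most 2×11 = 22 (stopped by the weight limit).
Optimal: 2×E: weight 14 ≤ 16, strength 2·11 = 22.

22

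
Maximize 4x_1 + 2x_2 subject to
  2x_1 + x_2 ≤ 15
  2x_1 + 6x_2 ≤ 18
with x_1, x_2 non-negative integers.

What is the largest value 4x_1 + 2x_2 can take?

28

The continuous relaxation peaks at (7.5, 0) with value 30.00; rounding to a feasible lattice point costs some objective.
(x_1,x_2)=(7,0) is feasible, giving 28.
(x_1,x_2)=(6,1) is feasible, giving 26.
(x_1,x_2)=(6,0) is feasible, giving 24.
The best lattice point is (7,0), giving 28.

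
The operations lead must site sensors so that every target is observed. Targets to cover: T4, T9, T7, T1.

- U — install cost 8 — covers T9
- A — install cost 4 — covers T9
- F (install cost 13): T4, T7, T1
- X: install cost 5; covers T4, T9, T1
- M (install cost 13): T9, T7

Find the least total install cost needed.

This is a weighted set-cover instance.
The greedy cost-per-new-target heuristic would pick X and F for 18, but a cheaper cover exists.
Choose A and F: together they cover T4, T9, T7, T1 — every target.
Total install cost: 4 + 13 = 17.
No cover costs less than 17.

17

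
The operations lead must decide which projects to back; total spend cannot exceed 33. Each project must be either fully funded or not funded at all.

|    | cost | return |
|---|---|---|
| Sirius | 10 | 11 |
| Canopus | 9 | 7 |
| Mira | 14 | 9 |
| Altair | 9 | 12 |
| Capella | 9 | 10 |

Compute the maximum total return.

Sirius + Mira + Altair: cost 10 + 14 + 9 = 33 ≤ 33, return 11 + 9 + 12 = 32.
Sirius + Altair + Capella: cost 10 + 9 + 9 = 28 ≤ 33, return 11 + 12 + 10 = 33.
Best is Sirius, Altair, and Capella with total return 33.

33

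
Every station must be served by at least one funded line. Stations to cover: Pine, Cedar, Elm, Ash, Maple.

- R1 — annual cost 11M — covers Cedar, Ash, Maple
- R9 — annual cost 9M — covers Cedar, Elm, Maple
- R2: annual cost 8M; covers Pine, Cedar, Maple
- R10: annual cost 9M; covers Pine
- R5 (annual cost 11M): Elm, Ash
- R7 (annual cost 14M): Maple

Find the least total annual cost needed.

19

Choose R2 and R5: together they cover Pine, Cedar, Elm, Ash, Maple — every station.
Total annual cost: 8 + 11 = 19.
No cover costs less than 19.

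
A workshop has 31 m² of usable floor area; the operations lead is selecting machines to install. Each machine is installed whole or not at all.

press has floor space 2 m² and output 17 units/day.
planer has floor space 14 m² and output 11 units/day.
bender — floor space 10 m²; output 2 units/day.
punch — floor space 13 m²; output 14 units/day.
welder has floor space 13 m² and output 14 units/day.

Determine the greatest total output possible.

Allowing fractional choices, the relaxed optimum would be about 47.4, but machines are indivisible.
press + punch + welder: floor space 2 + 13 + 13 = 28 ≤ 31, output 17 + 14 + 14 = 45.
press + planer + welder: floor space 2 + 14 + 13 = 29 ≤ 31, output 17 + 11 + 14 = 42.
press + planer + punch: floor space 2 + 14 + 13 = 29 ≤ 31, output 17 + 11 + 14 = 42.
Best is press, punch, and welder with total output 45.

45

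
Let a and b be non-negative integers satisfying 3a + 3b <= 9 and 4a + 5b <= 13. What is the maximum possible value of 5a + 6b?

(a,b)=(2,1): 3·2+3·1=9≤9, 4·2+5·1=13≤13, objective 16.
(a,b)=(3,0): 3·3+3·0=9≤9, 4·3+5·0=12≤13, objective 15.
(a,b)=(1,1): 3·1+3·1=6≤9, 4·1+5·1=9≤13, objective 11.
(a,b)=(2,0): 3·2+3·0=6≤9, 4·2+5·0=8≤13, objective 10.
The best lattice point is (2,1), giving 16.

16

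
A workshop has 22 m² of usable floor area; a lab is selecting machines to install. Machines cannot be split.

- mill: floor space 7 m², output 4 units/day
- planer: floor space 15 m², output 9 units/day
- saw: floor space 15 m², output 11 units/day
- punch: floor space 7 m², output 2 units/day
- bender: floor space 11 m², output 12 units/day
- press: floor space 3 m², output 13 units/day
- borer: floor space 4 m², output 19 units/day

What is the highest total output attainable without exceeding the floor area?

44

Take bender, press, and borer: floor space 11 + 3 + 4 = 18 ≤ 22, output 12 + 13 + 19 = 44.
No other feasible combination does better.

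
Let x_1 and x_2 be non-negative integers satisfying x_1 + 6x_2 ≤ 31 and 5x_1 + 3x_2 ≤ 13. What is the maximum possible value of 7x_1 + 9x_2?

Relaxing integrality, the LP optimum is 39.00 at (x_1,x_2) = (0, 4.33), which is not an integer point.
(x_1,x_2)=(0,4): 1·0+6·4=24≤31, 5·0+3·4=12≤13, objective 36.
(x_1,x_2)=(0,3): 1·0+6·3=18≤31, 5·0+3·3=9≤13, objective 27.
The best lattice point is (0,4), giving 36.

36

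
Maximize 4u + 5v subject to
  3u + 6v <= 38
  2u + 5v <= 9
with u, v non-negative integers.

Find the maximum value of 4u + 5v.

(u,v)=(4,0): 3·4+6·0=12≤38, 2·4+5·0=8≤9, objective 16.
(u,v)=(3,0): 3·3+6·0=9≤38, 2·3+5·0=6≤9, objective 12.
The best lattice point is (4,0), giving 16.

16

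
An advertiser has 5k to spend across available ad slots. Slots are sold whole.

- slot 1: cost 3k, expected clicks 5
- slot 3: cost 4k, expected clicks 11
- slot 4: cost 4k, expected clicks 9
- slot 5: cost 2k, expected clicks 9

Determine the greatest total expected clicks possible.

14

slot 1 + slot 5: cost 3 + 2 = 5 ≤ 5, expected clicks 5 + 9 = 14.
slot 3: cost 4 ≤ 5, expected clicks 11.
Best is slot 1 and slot 5 with total expected clicks 14.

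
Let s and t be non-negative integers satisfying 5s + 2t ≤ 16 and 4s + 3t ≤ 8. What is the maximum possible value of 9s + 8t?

Relaxing integrality, the LP optimum is 21.33 at (s,t) = (0, 2.67), which is not an integer point.
(s,t)=(2,0): 5·2+2·0=10≤16, 4·2+3·0=8≤8, objective 18.
(s,t)=(1,1): 5·1+2·1=7≤16, 4·1+3·1=7≤8, objective 17.
No feasible integer point exceeds 18.

18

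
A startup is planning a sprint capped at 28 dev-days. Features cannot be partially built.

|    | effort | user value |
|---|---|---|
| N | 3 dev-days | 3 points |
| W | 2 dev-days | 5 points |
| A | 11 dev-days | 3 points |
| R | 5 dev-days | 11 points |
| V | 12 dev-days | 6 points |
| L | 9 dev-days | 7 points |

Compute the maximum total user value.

This is an integer program with binary decision variables.
W + R + V + L: effort 2 + 5 + 12 + 9 = 28 ≤ 28, user value 5 + 11 + 6 + 7 = 29.
N + W + R + L: effort 3 + 2 + 5 + 9 = 19 ≤ 28, user value 3 + 5 + 11 + 7 = 26.
W + A + R + L: effort 2 + 11 + 5 + 9 = 27 ≤ 28, user value 5 + 3 + 11 + 7 = 26.
Best is W, R, V, and L with total user value 29.

29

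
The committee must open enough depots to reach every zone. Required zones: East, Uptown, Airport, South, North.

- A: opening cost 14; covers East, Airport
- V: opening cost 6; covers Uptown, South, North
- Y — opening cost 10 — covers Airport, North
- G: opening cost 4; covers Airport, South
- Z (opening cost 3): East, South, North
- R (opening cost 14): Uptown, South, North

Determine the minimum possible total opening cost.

Choose V, G, and Z: together they cover East, Uptown, Airport, South, North — every zone.
Total opening cost: 6 + 4 + 3 = 13.
No cover costs less than 13.

13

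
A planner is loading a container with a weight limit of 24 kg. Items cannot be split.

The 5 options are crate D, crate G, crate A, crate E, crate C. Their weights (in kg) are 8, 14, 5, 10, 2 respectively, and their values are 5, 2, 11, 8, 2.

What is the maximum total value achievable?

24

Allowing fractional choices, the relaxed optimum would be about 25.4, but items are indivisible.
crate A + crate E + crate C: weight 5 + 10 + 2 = 17 ≤ 24, value 11 + 8 + 2 = 21.
crate D + crate A + crate E: weight 8 + 5 + 10 = 23 ≤ 24, value 5 + 11 + 8 = 24.
crate A + crate E: weight 5 + 10 = 15 ≤ 24, value 11 + 8 = 19.
Best is crate D, crate A, and crate E with total value 24.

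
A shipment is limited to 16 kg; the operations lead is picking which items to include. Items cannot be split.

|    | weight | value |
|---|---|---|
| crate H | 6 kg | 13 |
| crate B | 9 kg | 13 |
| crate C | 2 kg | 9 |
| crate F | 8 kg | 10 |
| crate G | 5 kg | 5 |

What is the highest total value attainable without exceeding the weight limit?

32

Allowing fractional choices, the relaxed optimum would be about 33.6, but items are indivisible.
crate B + crate C + crate G: weight 9 + 2 + 5 = 16 ≤ 16, value 13 + 9 + 5 = 27.
crate H + crate C + crate G: weight 6 + 2 + 5 = 13 ≤ 16, value 13 + 9 + 5 = 27.
crate H + crate C + crate F: weight 6 + 2 + 8 = 16 ≤ 16, value 13 + 9 + 10 = 32.
Best is crate H, crate C, and crate F with total value 32.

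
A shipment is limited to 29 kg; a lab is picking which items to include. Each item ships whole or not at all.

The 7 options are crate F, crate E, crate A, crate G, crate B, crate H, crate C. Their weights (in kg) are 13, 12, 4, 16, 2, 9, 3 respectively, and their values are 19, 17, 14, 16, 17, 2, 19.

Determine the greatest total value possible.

crate F + crate A + crate B + crate C: weight 13 + 4 + 2 + 3 = 22 ≤ 29, value 19 + 14 + 17 + 19 = 69.
crate E + crate A + crate B + crate C: weight 12 + 4 + 2 + 3 = 21 ≤ 29, value 17 + 14 + 17 + 19 = 67.
Best is crate F, crate A, crate B, and crate C with total value 69.

69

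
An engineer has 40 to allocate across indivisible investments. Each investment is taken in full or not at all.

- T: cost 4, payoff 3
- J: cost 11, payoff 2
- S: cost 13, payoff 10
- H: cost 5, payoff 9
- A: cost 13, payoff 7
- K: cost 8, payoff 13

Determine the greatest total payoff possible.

S + H + A + K: cost 13 + 5 + 13 + 8 = 39 ≤ 40, payoff 10 + 9 + 7 + 13 = 39.
T + S + H + K: cost 4 + 13 + 5 + 8 = 30 ≤ 40, payoff 3 + 10 + 9 + 13 = 35.
Best is S, H, A, and K with total payoff 39.

39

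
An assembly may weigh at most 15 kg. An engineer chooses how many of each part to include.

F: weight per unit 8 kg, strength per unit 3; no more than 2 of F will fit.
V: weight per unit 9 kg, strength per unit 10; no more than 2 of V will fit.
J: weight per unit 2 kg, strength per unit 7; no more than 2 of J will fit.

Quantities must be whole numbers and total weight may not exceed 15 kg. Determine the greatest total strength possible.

24

1×V and 2×J: weight 13 ≤ 15, strength 1·10 + 2·7 = 24.
1×V and 1×J: weight 11 ≤ 15, strength 1·10 + 1·7 = 17.
Best is 24.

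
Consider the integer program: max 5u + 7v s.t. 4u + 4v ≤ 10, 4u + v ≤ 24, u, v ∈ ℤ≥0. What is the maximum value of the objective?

The continuous relaxation peaks at (0, 2.5) with value 17.50; rounding to a feasible lattice point costs some objective.
(u,v)=(0,2) is feasible, giving 14.
(u,v)=(1,1) is feasible, giving 12.
(u,v)=(0,1) is feasible, giving 7.
Maximum is 14 at (u,v)=(0,2).

14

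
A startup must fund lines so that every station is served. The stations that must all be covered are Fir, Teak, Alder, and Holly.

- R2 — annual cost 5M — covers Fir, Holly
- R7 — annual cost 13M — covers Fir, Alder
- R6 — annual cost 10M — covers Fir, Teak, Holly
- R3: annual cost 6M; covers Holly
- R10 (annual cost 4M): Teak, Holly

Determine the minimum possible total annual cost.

17

The greedy cost-per-new-station heuristic would pick R10, R2, and R7 for 22, but a cheaper cover exists.
Choose R7 and R10: together they cover Fir, Teak, Alder, Holly — every station.
Total annual cost: 13 + 4 = 17.
No cover costs less than 17.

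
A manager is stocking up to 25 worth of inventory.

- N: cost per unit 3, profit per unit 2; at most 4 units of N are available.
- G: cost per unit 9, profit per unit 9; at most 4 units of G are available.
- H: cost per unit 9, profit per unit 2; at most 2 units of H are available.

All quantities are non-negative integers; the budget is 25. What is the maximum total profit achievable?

2×N and 2×G: cost 24 ≤ 25, profit 2·2 + 2·9 = 22.
1×N and 2×G: cost 21 ≤ 25, profit 1·2 + 2·9 = 20.
Best is 22.

22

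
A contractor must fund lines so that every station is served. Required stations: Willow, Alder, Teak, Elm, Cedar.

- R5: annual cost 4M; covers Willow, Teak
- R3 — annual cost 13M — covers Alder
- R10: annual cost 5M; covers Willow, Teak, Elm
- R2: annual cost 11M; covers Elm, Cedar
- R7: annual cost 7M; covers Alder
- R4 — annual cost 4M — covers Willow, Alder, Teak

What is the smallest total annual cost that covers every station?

The greedy cost-per-new-station heuristic would pick R4, R10, and R2 for 20, but a cheaper cover exists.
Choose R2 and R4: together they cover Willow, Alder, Teak, Elm, Cedar — every station.
Total annual cost: 11 + 4 = 15.
No cover costs less than 15.

15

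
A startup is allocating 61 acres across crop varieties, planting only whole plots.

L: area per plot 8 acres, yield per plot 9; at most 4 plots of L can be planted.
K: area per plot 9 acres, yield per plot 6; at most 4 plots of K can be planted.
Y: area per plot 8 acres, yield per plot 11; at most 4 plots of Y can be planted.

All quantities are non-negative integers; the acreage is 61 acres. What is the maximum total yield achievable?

71

4×L and 3×Y: area 56 ≤ 61, yield 4·9 + 3·11 = 69.
3×L and 4×Y: area 56 ≤ 61, yield 3·9 + 4·11 = 71.
Best is 71.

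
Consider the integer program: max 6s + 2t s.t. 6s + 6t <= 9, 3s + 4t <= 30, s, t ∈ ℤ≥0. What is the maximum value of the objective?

The continuous relaxation peaks at (1.5, 0) with value 9.00; rounding to a feasible lattice point costs some objective.
(s,t)=(1,0): 6·1+6·0=6≤9, 3·1+4·0=3≤30, objective 6.
(s,t)=(0,1): 6·0+6·1=6≤9, 3·0+4·1=4≤30, objective 2.
(s,t)=(0,0): 6·0+6·0=0≤9, 3·0+4·0=0≤30, objective 0.
No feasible integer point exceeds 6.

6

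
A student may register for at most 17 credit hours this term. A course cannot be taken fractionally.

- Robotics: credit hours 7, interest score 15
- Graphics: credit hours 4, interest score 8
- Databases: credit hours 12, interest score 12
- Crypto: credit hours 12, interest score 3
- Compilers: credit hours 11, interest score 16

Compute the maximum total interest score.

Robotics + Graphics: credit hours 7 + 4 = 11 ≤ 17, interest score 15 + 8 = 23.
Graphics + Databases: credit hours 4 + 12 = 16 ≤ 17, interest score 8 + 12 = 20.
Graphics + Compilers: credit hours 4 + 11 = 15 ≤ 17, interest score 8 + 16 = 24.
Best is Graphics and Compilers with total interest score 24.

24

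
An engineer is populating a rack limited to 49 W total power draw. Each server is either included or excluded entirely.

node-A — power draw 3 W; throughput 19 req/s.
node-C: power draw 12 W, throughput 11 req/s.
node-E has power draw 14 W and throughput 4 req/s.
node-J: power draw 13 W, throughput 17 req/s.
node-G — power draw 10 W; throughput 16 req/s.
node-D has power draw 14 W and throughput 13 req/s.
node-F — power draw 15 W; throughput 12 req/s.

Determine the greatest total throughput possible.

Allowing fractional choices, the relaxed optimum would be about 73.2, but servers are indivisible.
node-A + node-J + node-G + node-D: power draw 3 + 13 + 10 + 14 = 40 ≤ 49, throughput 19 + 17 + 16 + 13 = 65.
node-A + node-C + node-J + node-G: power draw 3 + 12 + 13 + 10 = 38 ≤ 49, throughput 19 + 11 + 17 + 16 = 63.
node-A + node-J + node-G + node-F: power draw 3 + 13 + 10 + 15 = 41 ≤ 49, throughput 19 + 17 + 16 + 12 = 64.
Best is node-A, node-J, node-G, and node-D with total throughput 65.

65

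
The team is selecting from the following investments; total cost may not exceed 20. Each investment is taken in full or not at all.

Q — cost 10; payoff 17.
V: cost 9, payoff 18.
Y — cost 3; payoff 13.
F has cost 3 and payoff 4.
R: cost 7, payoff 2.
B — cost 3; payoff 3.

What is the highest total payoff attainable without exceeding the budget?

38

Treat it as a binary knapsack problem.
Allowing fractional choices, the relaxed optimum would be about 44.6, but investments are indivisible.
V + Y + F + B: cost 9 + 3 + 3 + 3 = 18 ≤ 20, payoff 18 + 13 + 4 + 3 = 38.
V + Y + F: cost 9 + 3 + 3 = 15 ≤ 20, payoff 18 + 13 + 4 = 35.
Q + Y + F + B: cost 10 + 3 + 3 + 3 = 19 ≤ 20, payoff 17 + 13 + 4 + 3 = 37.
Best is V, Y, F, and B with total payoff 38.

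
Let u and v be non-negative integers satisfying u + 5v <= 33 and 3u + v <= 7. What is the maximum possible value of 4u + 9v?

(u,v)=(0,6): 1·0+5·6=30≤33, 3·0+1·6=6≤7, objective 54.
(u,v)=(0,5): 1·0+5·5=25≤33, 3·0+1·5=5≤7, objective 45.
Maximum is 54 at (u,v)=(0,6).

54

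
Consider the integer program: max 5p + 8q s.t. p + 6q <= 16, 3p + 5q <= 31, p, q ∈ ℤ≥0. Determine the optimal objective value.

The continuous relaxation peaks at (10.3, 0) with value 51.67; rounding to a feasible lattice point costs some objective.
(p,q)=(10,0): 1·10+6·0=10≤16, 3·10+5·0=30≤31, objective 50.
(p,q)=(9,0): 1·9+6·0=9≤16, 3·9+5·0=27≤31, objective 45.
Maximum is 50 at (p,q)=(10,0).

50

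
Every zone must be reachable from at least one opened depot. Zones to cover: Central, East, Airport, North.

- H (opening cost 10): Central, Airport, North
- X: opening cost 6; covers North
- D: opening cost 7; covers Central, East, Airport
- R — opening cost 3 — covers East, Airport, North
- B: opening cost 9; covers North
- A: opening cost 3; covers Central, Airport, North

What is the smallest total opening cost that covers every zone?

This is a weighted set-cover instance.
Choose R and A: together they cover Central, East, Airport, North — every zone.
Total opening cost: 3 + 3 = 6.
No cover costs less than 6.

6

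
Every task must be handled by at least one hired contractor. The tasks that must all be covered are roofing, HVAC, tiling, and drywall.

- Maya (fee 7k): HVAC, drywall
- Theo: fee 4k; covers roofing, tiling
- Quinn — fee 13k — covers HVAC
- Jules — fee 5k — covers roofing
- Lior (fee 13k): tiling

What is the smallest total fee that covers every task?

11

Choose Maya and Theo: together they cover roofing, HVAC, tiling, drywall — every task.
Total fee: 7 + 4 = 11.
No cover costs less than 11.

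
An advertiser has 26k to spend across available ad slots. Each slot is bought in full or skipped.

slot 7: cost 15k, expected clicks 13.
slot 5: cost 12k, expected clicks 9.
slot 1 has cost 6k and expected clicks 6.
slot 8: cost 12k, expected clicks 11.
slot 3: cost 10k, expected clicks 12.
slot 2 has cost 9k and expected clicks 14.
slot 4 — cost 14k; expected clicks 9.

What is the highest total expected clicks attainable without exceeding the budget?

Allowing fractional choices, the relaxed optimum would be about 32.9, but ad slots are indivisible.
slot 1 + slot 3 + slot 2: cost 6 + 10 + 9 = 25 ≤ 26, expected clicks 6 + 12 + 14 = 32.
slot 3 + slot 2: cost 10 + 9 = 19 ≤ 26, expected clicks 12 + 14 = 26.
slot 7 + slot 2: cost 15 + 9 = 24 ≤ 26, expected clicks 13 + 14 = 27.
Best is slot 1, slot 3, and slot 2 with total expected clicks 32.

32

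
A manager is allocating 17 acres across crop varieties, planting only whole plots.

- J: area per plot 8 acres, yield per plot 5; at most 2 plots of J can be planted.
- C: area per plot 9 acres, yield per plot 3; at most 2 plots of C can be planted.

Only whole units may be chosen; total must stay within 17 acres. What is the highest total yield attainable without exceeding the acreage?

This is a bounded integer knapsack.
Take 2×J: area 16 ≤ 17, yield 2·5 = 10.
J has the best ratio (5/8) and is taken to its limit of 2; remaining capacity is filled optimally with the others.

10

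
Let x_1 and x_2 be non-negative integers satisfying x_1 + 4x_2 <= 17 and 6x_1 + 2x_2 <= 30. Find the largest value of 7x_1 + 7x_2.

49

The continuous relaxation peaks at (3.91, 3.27) with value 50.27; rounding to a feasible lattice point costs some objective.
(x_1,x_2)=(4,3) is feasible, giving 49.
(x_1,x_2)=(4,2) is feasible, giving 42.
(x_1,x_2)=(3,3) is feasible, giving 42.
(x_1,x_2)=(2,3) is feasible, giving 35.
Maximum is 49 at (x_1,x_2)=(4,3).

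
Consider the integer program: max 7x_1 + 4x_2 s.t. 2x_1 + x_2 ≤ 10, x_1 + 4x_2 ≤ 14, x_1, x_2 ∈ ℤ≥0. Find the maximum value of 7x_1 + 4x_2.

36

Relaxing integrality, the LP optimum is 36.29 at (x_1,x_2) = (3.71, 2.57), which is not an integer point.
(x_1,x_2)=(4,2): 2·4+1·2=10≤10, 1·4+4·2=12≤14, objective 36.
(x_1,x_2)=(4,1): 2·4+1·1=9≤10, 1·4+4·1=8≤14, objective 32.
(x_1,x_2)=(3,2): 2·3+1·2=8≤10, 1·3+4·2=11≤14, objective 29.
No feasible integer point exceeds 36.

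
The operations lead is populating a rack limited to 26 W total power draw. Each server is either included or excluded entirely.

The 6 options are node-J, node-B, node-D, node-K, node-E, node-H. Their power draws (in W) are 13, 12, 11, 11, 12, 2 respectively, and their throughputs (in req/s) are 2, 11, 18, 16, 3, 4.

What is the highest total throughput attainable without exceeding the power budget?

This is an integer program with binary decision variables.
node-D + node-K: power draw 11 + 11 = 22 ≤ 26, throughput 18 + 16 = 34.
node-D + node-K + node-H: power draw 11 + 11 + 2 = 24 ≤ 26, throughput 18 + 16 + 4 = 38.
Best is node-D, node-K, and node-H with total throughput 38.

38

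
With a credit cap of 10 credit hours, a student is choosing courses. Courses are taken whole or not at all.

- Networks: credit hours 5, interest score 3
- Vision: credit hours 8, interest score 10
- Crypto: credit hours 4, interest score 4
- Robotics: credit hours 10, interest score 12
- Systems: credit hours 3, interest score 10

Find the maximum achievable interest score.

Take Crypto and Systems: credit hours 4 + 3 = 7 ≤ 10, interest score 4 + 10 = 14.
No other feasible combination does better.

14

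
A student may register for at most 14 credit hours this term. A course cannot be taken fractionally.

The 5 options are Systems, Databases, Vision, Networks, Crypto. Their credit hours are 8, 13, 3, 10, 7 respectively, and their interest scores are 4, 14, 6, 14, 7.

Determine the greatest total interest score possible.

This is a 0-1 knapsack instance.
Take Vision and Networks: credit hours 3 + 10 = 13 ≤ 14, interest score 6 + 14 = 20.
No other feasible combination does better.

20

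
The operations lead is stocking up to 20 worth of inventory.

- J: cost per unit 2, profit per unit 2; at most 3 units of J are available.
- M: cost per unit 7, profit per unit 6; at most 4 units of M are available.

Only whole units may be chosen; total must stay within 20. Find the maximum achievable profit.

J has the best ratio (2/2); taking only J gives at most 3×2 = 6 (stopped by the supply cap of 3).
Mixing does better — 3×J and 2×M: cost 20 ≤ 20, profit 3·2 + 2·6 = 18.

18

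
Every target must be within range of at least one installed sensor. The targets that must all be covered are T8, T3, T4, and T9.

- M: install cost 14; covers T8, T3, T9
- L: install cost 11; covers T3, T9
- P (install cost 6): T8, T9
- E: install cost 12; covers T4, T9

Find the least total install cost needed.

26

This is an integer covering problem.
The greedy cost-per-new-target heuristic would pick P, L, and E for 29, but a cheaper cover exists.
Choose M and E: together they cover T8, T3, T4, T9 — every target.
Total install cost: 14 + 12 = 26.
No cover costs less than 26.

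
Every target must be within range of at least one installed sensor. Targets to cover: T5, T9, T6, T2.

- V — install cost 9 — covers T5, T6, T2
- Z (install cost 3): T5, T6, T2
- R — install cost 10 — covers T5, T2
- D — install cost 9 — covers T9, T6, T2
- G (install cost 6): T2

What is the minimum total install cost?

Choose Z and D: together they cover T5, T9, T6, T2 — every target.
Total install cost: 3 + 9 = 12.
No cover costs less than 12.

12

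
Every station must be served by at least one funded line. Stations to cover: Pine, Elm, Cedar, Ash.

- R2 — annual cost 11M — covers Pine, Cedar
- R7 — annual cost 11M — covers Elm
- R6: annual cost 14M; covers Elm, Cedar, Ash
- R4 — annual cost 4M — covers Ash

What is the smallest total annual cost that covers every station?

25

The greedy cost-per-new-station heuristic would pick R4, R2, and R7 for 26, but a cheaper cover exists.
Choose R2 and R6: together they cover Pine, Elm, Cedar, Ash — every station.
Total annual cost: 11 + 14 = 25.
No cover costs less than 25.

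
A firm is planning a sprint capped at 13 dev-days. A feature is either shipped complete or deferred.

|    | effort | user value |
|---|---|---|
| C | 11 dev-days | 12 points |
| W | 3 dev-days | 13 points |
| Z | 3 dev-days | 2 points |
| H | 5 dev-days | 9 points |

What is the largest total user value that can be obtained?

24

This is a 0-1 knapsack instance.
Allowing fractional choices, the relaxed optimum would be about 27.5, but features are indivisible.
W + Z: effort 3 + 3 = 6 ≤ 13, user value 13 + 2 = 15.
W + H: effort 3 + 5 = 8 ≤ 13, user value 13 + 9 = 22.
W + Z + H: effort 3 + 3 + 5 = 11 ≤ 13, user value 13 + 2 + 9 = 24.
Best is W, Z, and H with total user value 24.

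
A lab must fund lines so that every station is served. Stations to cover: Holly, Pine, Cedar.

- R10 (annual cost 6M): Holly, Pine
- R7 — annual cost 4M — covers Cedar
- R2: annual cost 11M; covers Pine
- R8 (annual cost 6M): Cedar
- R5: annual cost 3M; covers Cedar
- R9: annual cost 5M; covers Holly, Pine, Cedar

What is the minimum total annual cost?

This is a weighted set-cover instance.
R9 alone covers Holly, Pine, Cedar — every station.
Total annual cost: 5.

5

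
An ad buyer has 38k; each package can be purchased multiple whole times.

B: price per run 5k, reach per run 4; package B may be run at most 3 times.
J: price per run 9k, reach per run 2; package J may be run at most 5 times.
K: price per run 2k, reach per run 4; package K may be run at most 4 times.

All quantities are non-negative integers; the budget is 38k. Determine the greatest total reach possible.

30

This is a bounded integer knapsack.
2×B, 2×J, and 4×K: price 36 ≤ 38, reach 2·4 + 2·2 + 4·4 = 28.
3×B, 1×J, and 4×K: price 32 ≤ 38, reach 3·4 + 1·2 + 4·4 = 30.
Best is 30.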